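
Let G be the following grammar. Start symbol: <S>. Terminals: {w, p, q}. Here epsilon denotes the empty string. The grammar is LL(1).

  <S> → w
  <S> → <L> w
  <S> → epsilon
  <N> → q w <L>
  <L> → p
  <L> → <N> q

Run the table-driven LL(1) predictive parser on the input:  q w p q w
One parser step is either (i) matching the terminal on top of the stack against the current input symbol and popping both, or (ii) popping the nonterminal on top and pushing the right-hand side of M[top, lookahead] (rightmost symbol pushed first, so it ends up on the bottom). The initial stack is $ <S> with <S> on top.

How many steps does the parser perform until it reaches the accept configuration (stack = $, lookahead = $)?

     Stack          Input        Action
  1  $ <S>          q w p q w $  expand <S> → <L> w
  2  $ w <L>        q w p q w $  expand <L> → <N> q
  3  $ w q <N>      q w p q w $  expand <N> → q w <L>
  4  $ w q <L> w q  q w p q w $  match q
  5  $ w q <L> w    w p q w $    match w
  6  $ w q <L>      p q w $      expand <L> → p
  7  $ w q p        p q w $      match p
  8  $ w q          q w $        match q
  9  $ w            w $          match w
Accept reached after 9 steps.

9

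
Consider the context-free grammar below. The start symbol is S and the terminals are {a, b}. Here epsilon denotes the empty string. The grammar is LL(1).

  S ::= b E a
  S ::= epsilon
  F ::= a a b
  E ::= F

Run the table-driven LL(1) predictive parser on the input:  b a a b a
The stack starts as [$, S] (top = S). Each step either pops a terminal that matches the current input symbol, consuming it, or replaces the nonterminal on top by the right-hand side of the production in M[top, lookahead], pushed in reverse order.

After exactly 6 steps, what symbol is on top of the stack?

b

step 1: stack=$ S  input=b a a b a $  — expand S ::= b E a
step 2: stack=$ a E b  input=b a a b a $  — match b
step 3: stack=$ a E  input=a a b a $  — expand E ::= F
step 4: stack=$ a F  input=a a b a $  — expand F ::= a a b
step 5: stack=$ a b a a  input=a a b a $  — match a
step 6: stack=$ a b a  input=a b a $  — match a
Stack after step 6: $ a b (top = b).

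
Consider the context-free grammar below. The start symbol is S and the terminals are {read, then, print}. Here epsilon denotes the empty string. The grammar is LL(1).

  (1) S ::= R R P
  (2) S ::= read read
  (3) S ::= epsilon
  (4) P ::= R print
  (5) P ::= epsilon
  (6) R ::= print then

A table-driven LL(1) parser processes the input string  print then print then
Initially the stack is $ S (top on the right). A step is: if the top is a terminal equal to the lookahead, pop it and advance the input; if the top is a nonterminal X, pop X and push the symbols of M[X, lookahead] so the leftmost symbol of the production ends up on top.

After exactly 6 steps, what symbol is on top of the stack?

     Stack             Input                    Action
  1  $ S               print then print then $  expand S ::= R R P
  2  $ P R R           print then print then $  expand R ::= print then
  3  $ P R then print  print then print then $  match print
  4  $ P R then        then print then $        match then
  5  $ P R             print then $             expand R ::= print then
  6  $ P then print    print then $             match print
Stack after step 6: $ P then (top = then).

then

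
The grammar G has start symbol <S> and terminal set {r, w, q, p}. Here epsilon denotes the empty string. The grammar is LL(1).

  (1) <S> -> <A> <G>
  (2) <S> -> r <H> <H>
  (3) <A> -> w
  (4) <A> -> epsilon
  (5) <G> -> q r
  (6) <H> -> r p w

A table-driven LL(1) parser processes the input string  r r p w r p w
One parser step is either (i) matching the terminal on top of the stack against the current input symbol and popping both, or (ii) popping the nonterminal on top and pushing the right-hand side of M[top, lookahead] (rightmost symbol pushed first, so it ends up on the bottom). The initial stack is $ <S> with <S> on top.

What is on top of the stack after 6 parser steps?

     Stack        Input            Action
  1  $ <S>        r r p w r p w $  expand <S> -> r <H> <H>
  2  $ <H> <H> r  r r p w r p w $  match r
  3  $ <H> <H>    r p w r p w $    expand <H> -> r p w
  4  $ <H> w p r  r p w r p w $    match r
  5  $ <H> w p    p w r p w $      match p
  6  $ <H> w      w r p w $        match w
Stack after step 6: $ <H> (top = <H>).

<H>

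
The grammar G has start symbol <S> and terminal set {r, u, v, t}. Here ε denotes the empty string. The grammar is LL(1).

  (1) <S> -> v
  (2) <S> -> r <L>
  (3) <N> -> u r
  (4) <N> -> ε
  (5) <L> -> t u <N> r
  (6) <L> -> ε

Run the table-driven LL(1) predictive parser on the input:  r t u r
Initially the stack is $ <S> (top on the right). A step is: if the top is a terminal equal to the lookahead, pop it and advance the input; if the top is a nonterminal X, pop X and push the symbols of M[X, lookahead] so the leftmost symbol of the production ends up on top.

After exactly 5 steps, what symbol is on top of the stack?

     Stack        Input      Action
  1  $ <S>        r t u r $  expand <S> -> r <L>
  2  $ <L> r      r t u r $  match r
  3  $ <L>        t u r $    expand <L> -> t u <N> r
  4  $ r <N> u t  t u r $    match t
  5  $ r <N> u    u r $      match u
Stack after step 5: $ r <N> (top = <N>).

<N>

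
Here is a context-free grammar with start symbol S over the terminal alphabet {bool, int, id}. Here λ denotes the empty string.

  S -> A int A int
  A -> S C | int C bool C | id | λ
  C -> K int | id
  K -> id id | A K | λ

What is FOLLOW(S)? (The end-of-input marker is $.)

FIRST(S) = {id, int}  (via A int A int)
FIRST(A) = {λ, id, int}  (via S C)
FIRST(K) = {λ, id, int}  (via A K)
FIRST(C) = {id, int}  (via K int)
FOLLOW(S) includes $ since S is the start symbol.
FOLLOW(S): in A->S C, S is followed by C with FIRST {id, int}. Thus FOLLOW(S) = {$, id, int}.
FOLLOW(K): in C->K int, K is followed by int with FIRST {int}; in K->A K, the suffix after K is empty (adds nothing new). Thus FOLLOW(K) = {int}.
FOLLOW(A): in S->A int A int (occurrence 1), A is followed by int A int with FIRST {int}; in S->A int A int (occurrence 2), A is followed by int with FIRST {int}; in K->A K, A is followed by K with FIRST {λ, id, int}; in K->A K, the suffix after A is nullable, so FOLLOW(A) ⊇ FOLLOW(K) = {int}. Thus FOLLOW(A) = {id, int}.
FOLLOW(C): in A->S C, the suffix after C is empty, so FOLLOW(C) ⊇ FOLLOW(A) = {id, int}; in A->int C bool C (occurrence 1), C is followed by bool C with FIRST {bool}; in A->int C bool C (occurrence 2), the suffix after C is empty, so FOLLOW(C) ⊇ FOLLOW(A) = {id, int}. Thus FOLLOW(C) = {bool, id, int}.

{$, id, int}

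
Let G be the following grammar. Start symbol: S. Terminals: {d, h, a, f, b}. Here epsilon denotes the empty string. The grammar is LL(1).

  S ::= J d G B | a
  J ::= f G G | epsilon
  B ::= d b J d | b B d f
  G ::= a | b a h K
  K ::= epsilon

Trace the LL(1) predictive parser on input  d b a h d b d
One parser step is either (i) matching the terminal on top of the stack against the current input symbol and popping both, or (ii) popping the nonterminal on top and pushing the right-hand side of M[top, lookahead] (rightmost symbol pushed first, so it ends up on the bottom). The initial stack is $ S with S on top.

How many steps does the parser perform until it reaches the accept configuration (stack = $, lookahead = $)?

13

      Stack        Input            Action
   1  $ S          d b a h d b d $  expand S ::= J d G B
   2  $ B G d J    d b a h d b d $  expand J ::= epsilon
   3  $ B G d      d b a h d b d $  match d
   4  $ B G        b a h d b d $    expand G ::= b a h K
   5  $ B K h a b  b a h d b d $    match b
   6  $ B K h a    a h d b d $      match a
   7  $ B K h      h d b d $        match h
   8  $ B K        d b d $          expand K ::= epsilon
   9  $ B          d b d $          expand B ::= d b J d
  10  $ d J b d    d b d $          match d
  11  $ d J b      b d $            match b
  12  $ d J        d $              expand J ::= epsilon
  13  $ d          d $              match d
Accept reached after 13 steps.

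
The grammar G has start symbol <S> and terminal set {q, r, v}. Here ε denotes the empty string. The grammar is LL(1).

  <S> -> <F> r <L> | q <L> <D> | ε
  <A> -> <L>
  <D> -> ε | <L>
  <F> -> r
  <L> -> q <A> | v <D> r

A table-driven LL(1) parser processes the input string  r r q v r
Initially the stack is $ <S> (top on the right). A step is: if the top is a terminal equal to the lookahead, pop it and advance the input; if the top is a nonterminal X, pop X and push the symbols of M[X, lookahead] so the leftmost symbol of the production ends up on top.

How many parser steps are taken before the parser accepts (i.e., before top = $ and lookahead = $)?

11

      Stack        Input        Action
   1  $ <S>        r r q v r $  expand <S> -> <F> r <L>
   2  $ <L> r <F>  r r q v r $  expand <F> -> r
   3  $ <L> r r    r r q v r $  match r
   4  $ <L> r      r q v r $    match r
   5  $ <L>        q v r $      expand <L> -> q <A>
   6  $ <A> q      q v r $      match q
   7  $ <A>        v r $        expand <A> -> <L>
   8  $ <L>        v r $        expand <L> -> v <D> r
   9  $ r <D> v    v r $        match v
  10  $ r <D>      r $          expand <D> -> ε
  11  $ r          r $          match r
Accept reached after 11 steps.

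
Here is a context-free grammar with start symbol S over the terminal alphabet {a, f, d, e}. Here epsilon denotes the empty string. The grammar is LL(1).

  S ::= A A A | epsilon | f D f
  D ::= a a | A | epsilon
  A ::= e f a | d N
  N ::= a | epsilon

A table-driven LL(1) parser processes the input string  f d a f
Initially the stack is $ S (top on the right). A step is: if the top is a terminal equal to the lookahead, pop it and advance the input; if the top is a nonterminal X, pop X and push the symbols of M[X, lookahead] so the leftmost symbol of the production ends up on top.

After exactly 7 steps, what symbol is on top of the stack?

f

     Stack    Input      Action
  1  $ S      f d a f $  expand S ::= f D f
  2  $ f D f  f d a f $  match f
  3  $ f D    d a f $    expand D ::= A
  4  $ f A    d a f $    expand A ::= d N
  5  $ f N d  d a f $    match d
  6  $ f N    a f $      expand N ::= a
  7  $ f a    a f $      match a
Stack after step 7: $ f (top = f).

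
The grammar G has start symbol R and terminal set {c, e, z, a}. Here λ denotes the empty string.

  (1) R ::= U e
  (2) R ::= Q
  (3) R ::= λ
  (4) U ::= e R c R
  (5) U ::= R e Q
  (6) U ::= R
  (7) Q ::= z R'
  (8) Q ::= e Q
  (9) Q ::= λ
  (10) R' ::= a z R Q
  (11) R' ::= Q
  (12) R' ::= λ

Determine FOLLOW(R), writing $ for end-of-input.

FIRST(Q) = {λ, e, z}
FIRST(R') = {λ, a, e, z}  (via Q)
FIRST(R) = {λ, e, z}  (via U e, Q)
FIRST(U) = {λ, e, z}  (via R e Q, R)
FOLLOW(R) includes $ since R is the start symbol.
FOLLOW(U): in R::=U e, U is followed by e with FIRST {e}. Thus FOLLOW(U) = {e}.
FOLLOW(R): in U::=e R c R (occurrence 1), R is followed by c R with FIRST {c}; in U::=e R c R (occurrence 2), the suffix after R is empty, so FOLLOW(R) ⊇ FOLLOW(U) = {e}; in U::=R e Q, R is followed by e Q with FIRST {e}; in U::=R, the suffix after R is empty, so FOLLOW(R) ⊇ FOLLOW(U) = {e}; in R'::=a z R Q, R is followed by Q with FIRST {λ, e, z}; in R'::=a z R Q, the suffix after R is nullable, so FOLLOW(R) ⊇ FOLLOW(R') = {$, c, e, z}. Thus FOLLOW(R) = {$, c, e, z}.
FOLLOW(Q): in R::=Q, the suffix after Q is empty, so FOLLOW(Q) ⊇ FOLLOW(R) = {$, c, e, z}; in U::=R e Q, the suffix after Q is empty, so FOLLOW(Q) ⊇ FOLLOW(U) = {e}; in Q::=e Q, the suffix after Q is empty (adds nothing new); in R'::=a z R Q, the suffix after Q is empty, so FOLLOW(Q) ⊇ FOLLOW(R') = {$, c, e, z}; in R'::=Q, the suffix after Q is empty, so FOLLOW(Q) ⊇ FOLLOW(R') = {$, c, e, z}. Thus FOLLOW(Q) = {$, c, e, z}.
FOLLOW(R'): in Q::=z R', the suffix after R' is empty, so FOLLOW(R') ⊇ FOLLOW(Q) = {$, c, e, z}. Thus FOLLOW(R') = {$, c, e, z}.

{$, c, e, z}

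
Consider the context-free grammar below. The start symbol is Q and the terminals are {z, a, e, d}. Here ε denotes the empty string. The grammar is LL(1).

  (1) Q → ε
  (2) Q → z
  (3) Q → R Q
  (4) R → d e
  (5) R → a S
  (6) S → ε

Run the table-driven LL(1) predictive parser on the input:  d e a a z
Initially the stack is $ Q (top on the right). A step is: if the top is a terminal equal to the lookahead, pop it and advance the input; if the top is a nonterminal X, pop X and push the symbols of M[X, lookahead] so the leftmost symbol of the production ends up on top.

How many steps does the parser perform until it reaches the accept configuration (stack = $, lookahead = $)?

step 1: stack=$ Q  input=d e a a z $  — expand Q → R Q
step 2: stack=$ Q R  input=d e a a z $  — expand R → d e
step 3: stack=$ Q e d  input=d e a a z $  — match d
step 4: stack=$ Q e  input=e a a z $  — match e
step 5: stack=$ Q  input=a a z $  — expand Q → R Q
step 6: stack=$ Q R  input=a a z $  — expand R → a S
step 7: stack=$ Q S a  input=a a z $  — match a
step 8: stack=$ Q S  input=a z $  — expand S → ε
step 9: stack=$ Q  input=a z $  — expand Q → R Q
step 10: stack=$ Q R  input=a z $  — expand R → a S
step 11: stack=$ Q S a  input=a z $  — match a
step 12: stack=$ Q S  input=z $  — expand S → ε
step 13: stack=$ Q  input=z $  — expand Q → z
step 14: stack=$ z  input=z $  — match z
Accept reached after 14 steps.

14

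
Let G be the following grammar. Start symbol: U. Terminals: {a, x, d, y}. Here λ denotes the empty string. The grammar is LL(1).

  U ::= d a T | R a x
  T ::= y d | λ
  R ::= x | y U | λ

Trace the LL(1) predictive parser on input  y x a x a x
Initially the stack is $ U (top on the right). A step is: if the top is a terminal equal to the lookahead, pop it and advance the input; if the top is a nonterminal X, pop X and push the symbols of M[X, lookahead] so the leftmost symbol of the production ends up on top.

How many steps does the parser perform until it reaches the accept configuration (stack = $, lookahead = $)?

10

      Stack        Input          Action
   1  $ U          y x a x a x $  expand U ::= R a x
   2  $ x a R      y x a x a x $  expand R ::= y U
   3  $ x a U y    y x a x a x $  match y
   4  $ x a U      x a x a x $    expand U ::= R a x
   5  $ x a x a R  x a x a x $    expand R ::= x
   6  $ x a x a x  x a x a x $    match x
   7  $ x a x a    a x a x $      match a
   8  $ x a x      x a x $        match x
   9  $ x a        a x $          match a
  10  $ x          x $            match x
Accept reached after 10 steps.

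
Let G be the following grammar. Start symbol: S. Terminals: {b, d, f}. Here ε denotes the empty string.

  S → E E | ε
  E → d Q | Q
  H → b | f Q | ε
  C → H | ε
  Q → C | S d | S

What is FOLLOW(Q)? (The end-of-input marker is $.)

FIRST(H) = {ε, b, f}
FIRST(C) = {ε, b, f}  (via H)
FIRST(S) = {ε, b, d, f}  (via E E)
FIRST(Q) = {ε, b, d, f}  (via C, S d, S)
FIRST(E) = {ε, b, d, f}  (via Q)
FOLLOW(S) includes $ since S is the start symbol.
FOLLOW(S): in Q→S d, S is followed by d with FIRST {d}; in Q→S, the suffix after S is empty, so FOLLOW(S) ⊇ FOLLOW(Q) = {$, b, d, f}. Thus FOLLOW(S) = {$, b, d, f}.
FOLLOW(E): in S→E E (occurrence 1), E is followed by E with FIRST {ε, b, d, f}; in S→E E (occurrence 1), the suffix after E is nullable, so FOLLOW(E) ⊇ FOLLOW(S) = {$, b, d, f}; in S→E E (occurrence 2), the suffix after E is empty, so FOLLOW(E) ⊇ FOLLOW(S) = {$, b, d, f}. Thus FOLLOW(E) = {$, b, d, f}.
FOLLOW(H): in C→H, the suffix after H is empty, so FOLLOW(H) ⊇ FOLLOW(C) = {$, b, d, f}. Thus FOLLOW(H) = {$, b, d, f}.
FOLLOW(Q): in E→d Q, the suffix after Q is empty, so FOLLOW(Q) ⊇ FOLLOW(E) = {$, b, d, f}; in E→Q, the suffix after Q is empty, so FOLLOW(Q) ⊇ FOLLOW(E) = {$, b, d, f}; in H→f Q, the suffix after Q is empty, so FOLLOW(Q) ⊇ FOLLOW(H) = {$, b, d, f}. Thus FOLLOW(Q) = {$, b, d, f}.
FOLLOW(C): in Q→C, the suffix after C is empty, so FOLLOW(C) ⊇ FOLLOW(Q) = {$, b, d, f}. Thus FOLLOW(C) = {$, b, d, f}.

{$, b, d, f}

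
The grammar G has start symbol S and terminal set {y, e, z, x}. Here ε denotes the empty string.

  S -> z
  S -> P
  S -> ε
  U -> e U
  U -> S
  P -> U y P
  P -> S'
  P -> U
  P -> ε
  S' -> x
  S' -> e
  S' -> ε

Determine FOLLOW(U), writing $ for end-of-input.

FIRST(S') = {ε, e, x}
FIRST(S) = {ε, e, x, y, z}  (via P)
FIRST(U) = {ε, e, x, y, z}  (via S)
FIRST(P) = {ε, e, x, y, z}  (via U y P, S', U)
FOLLOW(S) includes $ since S is the start symbol.
FOLLOW(S): in U->S, the suffix after S is empty, so FOLLOW(S) ⊇ FOLLOW(U) = {$, y}. Thus FOLLOW(S) = {$, y}.
FOLLOW(P): in S->P, the suffix after P is empty, so FOLLOW(P) ⊇ FOLLOW(S) = {$, y}; in P->U y P, the suffix after P is empty (adds nothing new). Thus FOLLOW(P) = {$, y}.
FOLLOW(U): in U->e U, the suffix after U is empty (adds nothing new); in P->U y P, U is followed by y P with FIRST {y}; in P->U, the suffix after U is empty, so FOLLOW(U) ⊇ FOLLOW(P) = {$, y}. Thus FOLLOW(U) = {$, y}.
FOLLOW(S'): in P->S', the suffix after S' is empty, so FOLLOW(S') ⊇ FOLLOW(P) = {$, y}. Thus FOLLOW(S') = {$, y}.

{$, y}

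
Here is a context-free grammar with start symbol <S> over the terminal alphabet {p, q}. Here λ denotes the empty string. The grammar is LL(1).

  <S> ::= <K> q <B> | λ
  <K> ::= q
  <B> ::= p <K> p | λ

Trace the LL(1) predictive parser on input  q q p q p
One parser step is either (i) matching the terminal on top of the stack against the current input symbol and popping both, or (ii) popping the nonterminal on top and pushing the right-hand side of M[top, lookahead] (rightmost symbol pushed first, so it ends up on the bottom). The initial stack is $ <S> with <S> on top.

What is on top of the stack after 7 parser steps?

q

step 1: stack=$ <S>  input=q q p q p $  — expand <S> ::= <K> q <B>
step 2: stack=$ <B> q <K>  input=q q p q p $  — expand <K> ::= q
step 3: stack=$ <B> q q  input=q q p q p $  — match q
step 4: stack=$ <B> q  input=q p q p $  — match q
step 5: stack=$ <B>  input=p q p $  — expand <B> ::= p <K> p
step 6: stack=$ p <K> p  input=p q p $  — match p
step 7: stack=$ p <K>  input=q p $  — expand <K> ::= q
Stack after step 7: $ p q (top = q).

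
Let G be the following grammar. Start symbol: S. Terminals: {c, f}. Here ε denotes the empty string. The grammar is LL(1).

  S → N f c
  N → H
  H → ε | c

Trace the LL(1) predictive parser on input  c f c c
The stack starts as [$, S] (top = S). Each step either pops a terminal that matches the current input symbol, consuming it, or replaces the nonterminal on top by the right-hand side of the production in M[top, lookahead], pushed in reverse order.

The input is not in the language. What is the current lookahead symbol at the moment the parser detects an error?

step 1: stack=$ S  input=c f c c $  — expand S → N f c
step 2: stack=$ c f N  input=c f c c $  — expand N → H
step 3: stack=$ c f H  input=c f c c $  — expand H → c
step 4: stack=$ c f c  input=c f c c $  — match c
step 5: stack=$ c f  input=f c c $  — match f
step 6: stack=$ c  input=c c $  — match c
step 7: stack=$  input=c $  — error: stack empty but input remains

c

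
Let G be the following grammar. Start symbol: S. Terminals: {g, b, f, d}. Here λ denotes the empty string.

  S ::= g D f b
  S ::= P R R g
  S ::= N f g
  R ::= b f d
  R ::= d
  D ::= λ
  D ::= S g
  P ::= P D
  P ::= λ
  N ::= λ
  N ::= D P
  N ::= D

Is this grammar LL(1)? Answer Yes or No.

FIRST(S) = {b, d, f, g}
FIRST(R) = {b, d}
FIRST(D) = {λ, b, d, f, g}
FIRST(P) = {λ, b, d, f, g}
FIRST(N) = {λ, b, d, f, g}
FOLLOW(S) = {$, g}
FOLLOW(R) = {b, d, g}
FOLLOW(D) = {b, d, f, g}
FOLLOW(P) = {b, d, f, g}
FOLLOW(N) = {f}
Cell M[D, b] receives both D ::= λ and D ::= S g — the grammar is not LL(1).

No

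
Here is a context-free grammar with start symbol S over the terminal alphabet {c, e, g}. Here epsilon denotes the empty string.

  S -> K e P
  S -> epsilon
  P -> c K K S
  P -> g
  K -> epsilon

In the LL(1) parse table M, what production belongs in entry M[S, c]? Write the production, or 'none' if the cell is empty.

none

FIRST(P): from P->c K K S we get {c}; from P->g we get {g}. So FIRST(P) = {c, g}.
FIRST(K): from K->epsilon we get {epsilon}. So FIRST(K) = {epsilon}.
FIRST(S): from S->K e P we get {e}; from S->epsilon we get {epsilon}. So FIRST(S) = {epsilon, e}.
FOLLOW(S) includes $ since S is the start symbol.
FOLLOW(S): in P->c K K S, the suffix after S is empty, so FOLLOW(S) ⊇ FOLLOW(P) = {$}. Thus FOLLOW(S) = {$}.
FOLLOW(P): in S->K e P, the suffix after P is empty, so FOLLOW(P) ⊇ FOLLOW(S) = {$}. Thus FOLLOW(P) = {$}.
For S -> K e P: FIRST(K e P) = {e}, so it goes in M[S, t] for t ∈ {e}.
For S -> epsilon: FIRST(epsilon) = {epsilon}, so it goes in M[S, t] for t ∈ {}; since epsilon ∈ FIRST, also for every t ∈ FOLLOW(S) = {$}.
None of these place a production in M[S, c].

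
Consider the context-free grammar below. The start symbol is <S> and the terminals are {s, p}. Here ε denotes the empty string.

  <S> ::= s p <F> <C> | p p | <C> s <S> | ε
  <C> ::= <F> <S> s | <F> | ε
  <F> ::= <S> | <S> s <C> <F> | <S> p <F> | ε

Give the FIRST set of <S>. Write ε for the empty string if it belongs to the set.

{ε, p, s}

FIRST(<S>) = {ε, p, s}  (via <C> s <S>)
FIRST(<F>) = {ε, p, s}  (via <S>, <S> s <C> <F>, <S> p <F>)
FIRST(<C>) = {ε, p, s}  (via <F> <S> s, <F>)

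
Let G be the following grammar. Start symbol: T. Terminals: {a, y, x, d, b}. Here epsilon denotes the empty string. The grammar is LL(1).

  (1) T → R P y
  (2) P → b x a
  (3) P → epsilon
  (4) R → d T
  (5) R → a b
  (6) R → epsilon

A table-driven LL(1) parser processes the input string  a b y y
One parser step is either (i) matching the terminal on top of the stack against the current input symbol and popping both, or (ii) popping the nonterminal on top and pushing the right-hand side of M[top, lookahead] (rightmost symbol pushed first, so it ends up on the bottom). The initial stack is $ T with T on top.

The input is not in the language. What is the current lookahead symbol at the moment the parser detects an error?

y

     Stack      Input      Action
  1  $ T        a b y y $  expand T → R P y
  2  $ y P R    a b y y $  expand R → a b
  3  $ y P b a  a b y y $  match a
  4  $ y P b    b y y $    match b
  5  $ y P      y y $      expand P → epsilon
  6  $ y        y y $      match y
  7  $          y $        error: stack empty but input remains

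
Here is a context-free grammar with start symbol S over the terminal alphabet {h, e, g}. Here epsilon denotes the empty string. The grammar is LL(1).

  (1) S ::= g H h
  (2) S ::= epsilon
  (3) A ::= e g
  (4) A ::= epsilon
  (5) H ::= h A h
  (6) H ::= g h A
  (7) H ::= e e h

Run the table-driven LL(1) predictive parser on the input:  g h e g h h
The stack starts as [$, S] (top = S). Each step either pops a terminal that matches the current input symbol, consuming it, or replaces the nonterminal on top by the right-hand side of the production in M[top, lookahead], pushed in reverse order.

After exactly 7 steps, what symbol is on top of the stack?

h

step 1: stack=$ S  input=g h e g h h $  — expand S ::= g H h
step 2: stack=$ h H g  input=g h e g h h $  — match g
step 3: stack=$ h H  input=h e g h h $  — expand H ::= h A h
step 4: stack=$ h h A h  input=h e g h h $  — match h
step 5: stack=$ h h A  input=e g h h $  — expand A ::= e g
step 6: stack=$ h h g e  input=e g h h $  — match e
step 7: stack=$ h h g  input=g h h $  — match g
Stack after step 7: $ h h (top = h).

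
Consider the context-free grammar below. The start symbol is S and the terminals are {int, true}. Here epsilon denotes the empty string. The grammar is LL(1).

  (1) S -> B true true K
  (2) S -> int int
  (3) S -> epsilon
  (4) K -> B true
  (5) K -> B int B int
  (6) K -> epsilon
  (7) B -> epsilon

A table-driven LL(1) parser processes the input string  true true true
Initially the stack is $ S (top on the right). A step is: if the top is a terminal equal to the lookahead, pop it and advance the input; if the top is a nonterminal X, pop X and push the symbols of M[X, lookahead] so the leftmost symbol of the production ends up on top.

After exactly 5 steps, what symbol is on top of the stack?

     Stack            Input             Action
  1  $ S              true true true $  expand S -> B true true K
  2  $ K true true B  true true true $  expand B -> epsilon
  3  $ K true true    true true true $  match true
  4  $ K true         true true $       match true
  5  $ K              true $            expand K -> B true
Stack after step 5: $ true B (top = B).

B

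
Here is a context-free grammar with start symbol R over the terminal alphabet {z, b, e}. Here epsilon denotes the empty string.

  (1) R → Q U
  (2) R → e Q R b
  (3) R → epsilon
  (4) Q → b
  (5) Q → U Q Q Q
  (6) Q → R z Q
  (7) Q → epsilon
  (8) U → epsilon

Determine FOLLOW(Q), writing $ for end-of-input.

FIRST(U) = {epsilon}
FIRST(R) = {epsilon, b, e, z}  (via Q U)
FIRST(Q) = {epsilon, b, e, z}  (via U Q Q Q, R z Q)
FOLLOW(R) includes $ since R is the start symbol.
FOLLOW(R): in R→e Q R b, R is followed by b with FIRST {b}; in Q→R z Q, R is followed by z Q with FIRST {z}. Thus FOLLOW(R) = {$, b, z}.
FOLLOW(Q): in R→Q U, Q is followed by U with FIRST {epsilon}; in R→Q U, the suffix after Q is nullable, so FOLLOW(Q) ⊇ FOLLOW(R) = {$, b, z}; in R→e Q R b, Q is followed by R b with FIRST {b, e, z}; in Q→U Q Q Q (occurrence 1), Q is followed by Q Q with FIRST {epsilon, b, e, z}; in Q→U Q Q Q (occurrence 1), the suffix after Q is nullable (adds nothing new); in Q→U Q Q Q (occurrence 2), Q is followed by Q with FIRST {epsilon, b, e, z}; in Q→U Q Q Q (occurrence 2), the suffix after Q is nullable (adds nothing new); in Q→U Q Q Q (occurrence 3), the suffix after Q is empty (adds nothing new); in Q→R z Q, the suffix after Q is empty (adds nothing new). Thus FOLLOW(Q) = {$, b, e, z}.
FOLLOW(U): in R→Q U, the suffix after U is empty, so FOLLOW(U) ⊇ FOLLOW(R) = {$, b, z}; in Q→U Q Q Q, U is followed by Q Q Q with FIRST {epsilon, b, e, z}; in Q→U Q Q Q, the suffix after U is nullable, so FOLLOW(U) ⊇ FOLLOW(Q) = {$, b, e, z}. Thus FOLLOW(U) = {$, b, e, z}.

{$, b, e, z}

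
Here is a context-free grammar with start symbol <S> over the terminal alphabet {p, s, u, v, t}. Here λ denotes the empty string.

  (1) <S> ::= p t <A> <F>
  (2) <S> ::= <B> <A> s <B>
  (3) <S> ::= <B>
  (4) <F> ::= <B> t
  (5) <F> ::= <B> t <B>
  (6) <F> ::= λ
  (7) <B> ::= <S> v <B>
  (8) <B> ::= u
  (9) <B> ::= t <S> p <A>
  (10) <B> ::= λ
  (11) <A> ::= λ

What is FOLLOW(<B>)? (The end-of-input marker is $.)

FIRST(<A>): from <A>::=λ we get {λ}. So FIRST(<A>) = {λ}.
FIRST(<S>): from <S>::=p t <A> <F> we get {p}; from <S>::=<B> <A> s <B> we get {p, s, t, u, v}; from <S>::=<B> we get {λ, p, s, t, u, v}. So FIRST(<S>) = {λ, p, s, t, u, v}.
FIRST(<B>): from <B>::=<S> v <B> we get {p, s, t, u, v}; from <B>::=u we get {u}; from <B>::=t <S> p <A> we get {t}; from <B>::=λ we get {λ}. So FIRST(<B>) = {λ, p, s, t, u, v}.
FIRST(<F>): from <F>::=<B> t we get {p, s, t, u, v}; from <F>::=<B> t <B> we get {p, s, t, u, v}; from <F>::=λ we get {λ}. So FIRST(<F>) = {λ, p, s, t, u, v}.
FOLLOW(<S>) includes $ since <S> is the start symbol.
FOLLOW(<S>): in <B>::=<S> v <B>, <S> is followed by v <B> with FIRST {v}; in <B>::=t <S> p <A>, <S> is followed by p <A> with FIRST {p}. Thus FOLLOW(<S>) = {$, p, v}.
FOLLOW(<F>): in <S>::=p t <A> <F>, the suffix after <F> is empty, so FOLLOW(<F>) ⊇ FOLLOW(<S>) = {$, p, v}. Thus FOLLOW(<F>) = {$, p, v}.
FOLLOW(<B>): in <S>::=<B> <A> s <B> (occurrence 1), <B> is followed by <A> s <B> with FIRST {s}; in <S>::=<B> <A> s <B> (occurrence 2), the suffix after <B> is empty, so FOLLOW(<B>) ⊇ FOLLOW(<S>) = {$, p, v}; in <S>::=<B>, the suffix after <B> is empty, so FOLLOW(<B>) ⊇ FOLLOW(<S>) = {$, p, v}; in <F>::=<B> t, <B> is followed by t with FIRST {t}; in <F>::=<B> t <B> (occurrence 1), <B> is followed by t <B> with FIRST {t}; in <F>::=<B> t <B> (occurrence 2), the suffix after <B> is empty, so FOLLOW(<B>) ⊇ FOLLOW(<F>) = {$, p, v}; in <B>::=<S> v <B>, the suffix after <B> is empty (adds nothing new). Thus FOLLOW(<B>) = {$, p, s, t, v}.
FOLLOW(<A>): in <S>::=p t <A> <F>, <A> is followed by <F> with FIRST {λ, p, s, t, u, v}; in <S>::=p t <A> <F>, the suffix after <A> is nullable, so FOLLOW(<A>) ⊇ FOLLOW(<S>) = {$, p, v}; in <S>::=<B> <A> s <B>, <A> is followed by s <B> with FIRST {s}; in <B>::=t <S> p <A>, the suffix after <A> is empty, so FOLLOW(<A>) ⊇ FOLLOW(<B>) = {$, p, s, t, v}. Thus FOLLOW(<A>) = {$, p, s, t, u, v}.

{$, p, s, t, v}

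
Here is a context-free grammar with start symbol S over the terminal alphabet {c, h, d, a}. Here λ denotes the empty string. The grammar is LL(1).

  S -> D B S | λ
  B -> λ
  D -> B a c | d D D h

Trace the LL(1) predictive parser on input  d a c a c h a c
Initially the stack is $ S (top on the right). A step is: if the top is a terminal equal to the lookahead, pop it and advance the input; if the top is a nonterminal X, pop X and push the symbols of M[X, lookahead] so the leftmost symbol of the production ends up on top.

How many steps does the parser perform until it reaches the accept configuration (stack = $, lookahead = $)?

20

      Stack            Input              Action
   1  $ S              d a c a c h a c $  expand S -> D B S
   2  $ S B D          d a c a c h a c $  expand D -> d D D h
   3  $ S B h D D d    d a c a c h a c $  match d
   4  $ S B h D D      a c a c h a c $    expand D -> B a c
   5  $ S B h D c a B  a c a c h a c $    expand B -> λ
   6  $ S B h D c a    a c a c h a c $    match a
   7  $ S B h D c      c a c h a c $      match c
   8  $ S B h D        a c h a c $        expand D -> B a c
   9  $ S B h c a B    a c h a c $        expand B -> λ
  10  $ S B h c a      a c h a c $        match a
  11  $ S B h c        c h a c $          match c
  12  $ S B h          h a c $            match h
  13  $ S B            a c $              expand B -> λ
  14  $ S              a c $              expand S -> D B S
  15  $ S B D          a c $              expand D -> B a c
  16  $ S B c a B      a c $              expand B -> λ
  17  $ S B c a        a c $              match a
  18  $ S B c          c $                match c
  19  $ S B            $                  expand B -> λ
  20  $ S              $                  expand S -> λ
Accept reached after 20 steps.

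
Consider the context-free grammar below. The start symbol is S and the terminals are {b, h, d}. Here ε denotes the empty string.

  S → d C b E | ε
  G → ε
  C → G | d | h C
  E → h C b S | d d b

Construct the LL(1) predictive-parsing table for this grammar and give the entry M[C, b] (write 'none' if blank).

FIRST(S) = {ε, d}
FIRST(G) = {ε}
FIRST(E) = {d, h}
FIRST(C) = {ε, d, h}  (via G)
FOLLOW(S) includes $ since S is the start symbol.
FOLLOW(C): in S→d C b E, C is followed by b E with FIRST {b}; in C→h C, the suffix after C is empty (adds nothing new); in E→h C b S, C is followed by b S with FIRST {b}. Thus FOLLOW(C) = {b}.
For C → G: FIRST(G) = {ε}, so it goes in M[C, t] for t ∈ {}; since ε ∈ FIRST, also for every t ∈ FOLLOW(C) = {b}.
For C → d: FIRST(d) = {d}, so it goes in M[C, t] for t ∈ {d}.
For C → h C: FIRST(h C) = {h}, so it goes in M[C, t] for t ∈ {h}.

C → G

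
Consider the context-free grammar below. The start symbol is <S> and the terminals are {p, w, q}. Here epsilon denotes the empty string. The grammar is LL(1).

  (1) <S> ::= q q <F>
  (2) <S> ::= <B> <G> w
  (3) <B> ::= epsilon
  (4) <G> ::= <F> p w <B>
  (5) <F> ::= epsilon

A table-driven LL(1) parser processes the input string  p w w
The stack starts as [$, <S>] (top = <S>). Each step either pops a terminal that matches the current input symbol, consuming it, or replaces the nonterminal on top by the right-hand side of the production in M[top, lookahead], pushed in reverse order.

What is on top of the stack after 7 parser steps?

w

step 1: stack=$ <S>  input=p w w $  — expand <S> ::= <B> <G> w
step 2: stack=$ w <G> <B>  input=p w w $  — expand <B> ::= epsilon
step 3: stack=$ w <G>  input=p w w $  — expand <G> ::= <F> p w <B>
step 4: stack=$ w <B> w p <F>  input=p w w $  — expand <F> ::= epsilon
step 5: stack=$ w <B> w p  input=p w w $  — match p
step 6: stack=$ w <B> w  input=w w $  — match w
step 7: stack=$ w <B>  input=w $  — expand <B> ::= epsilon
Stack after step 7: $ w (top = w).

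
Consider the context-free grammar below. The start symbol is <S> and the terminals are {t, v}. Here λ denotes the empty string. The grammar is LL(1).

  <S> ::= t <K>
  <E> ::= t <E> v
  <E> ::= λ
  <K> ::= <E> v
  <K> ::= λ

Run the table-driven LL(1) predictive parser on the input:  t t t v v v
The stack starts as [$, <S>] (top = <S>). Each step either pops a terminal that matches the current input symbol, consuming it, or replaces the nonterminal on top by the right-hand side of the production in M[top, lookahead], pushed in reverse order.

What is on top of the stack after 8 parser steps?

v

step 1: stack=$ <S>  input=t t t v v v $  — expand <S> ::= t <K>
step 2: stack=$ <K> t  input=t t t v v v $  — match t
step 3: stack=$ <K>  input=t t v v v $  — expand <K> ::= <E> v
step 4: stack=$ v <E>  input=t t v v v $  — expand <E> ::= t <E> v
step 5: stack=$ v v <E> t  input=t t v v v $  — match t
step 6: stack=$ v v <E>  input=t v v v $  — expand <E> ::= t <E> v
step 7: stack=$ v v v <E> t  input=t v v v $  — match t
step 8: stack=$ v v v <E>  input=v v v $  — expand <E> ::= λ
Stack after step 8: $ v v v (top = v).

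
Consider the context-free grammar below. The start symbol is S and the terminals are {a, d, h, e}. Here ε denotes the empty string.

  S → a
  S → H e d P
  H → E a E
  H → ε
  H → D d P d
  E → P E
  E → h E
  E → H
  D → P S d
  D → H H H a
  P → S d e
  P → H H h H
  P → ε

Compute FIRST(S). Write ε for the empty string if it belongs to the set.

FIRST(S): from S→a we get {a}; from S→H e d P we get {a, e, h}. So FIRST(S) = {a, e, h}.
FIRST(H): from H→E a E we get {a, e, h}; from H→ε we get {ε}; from H→D d P d we get {a, e, h}. So FIRST(H) = {ε, a, e, h}.
FIRST(P): from P→S d e we get {a, e, h}; from P→H H h H we get {a, e, h}; from P→ε we get {ε}. So FIRST(P) = {ε, a, e, h}.
FIRST(E): from E→P E we get {ε, a, e, h}; from E→h E we get {h}; from E→H we get {ε, a, e, h}. So FIRST(E) = {ε, a, e, h}.
FIRST(D): from D→P S d we get {a, e, h}; from D→H H H a we get {a, e, h}. So FIRST(D) = {a, e, h}.

{a, e, h}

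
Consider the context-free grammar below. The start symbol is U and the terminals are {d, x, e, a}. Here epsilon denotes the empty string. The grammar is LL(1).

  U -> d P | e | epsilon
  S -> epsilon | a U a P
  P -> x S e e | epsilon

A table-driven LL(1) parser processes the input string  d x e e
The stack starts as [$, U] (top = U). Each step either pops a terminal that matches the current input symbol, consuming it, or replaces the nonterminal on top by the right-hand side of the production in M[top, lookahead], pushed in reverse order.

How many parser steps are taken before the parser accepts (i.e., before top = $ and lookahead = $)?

step 1: stack=$ U  input=d x e e $  — expand U -> d P
step 2: stack=$ P d  input=d x e e $  — match d
step 3: stack=$ P  input=x e e $  — expand P -> x S e e
step 4: stack=$ e e S x  input=x e e $  — match x
step 5: stack=$ e e S  input=e e $  — expand S -> epsilon
step 6: stack=$ e e  input=e e $  — match e
step 7: stack=$ e  input=e $  — match e
Accept reached after 7 steps.

7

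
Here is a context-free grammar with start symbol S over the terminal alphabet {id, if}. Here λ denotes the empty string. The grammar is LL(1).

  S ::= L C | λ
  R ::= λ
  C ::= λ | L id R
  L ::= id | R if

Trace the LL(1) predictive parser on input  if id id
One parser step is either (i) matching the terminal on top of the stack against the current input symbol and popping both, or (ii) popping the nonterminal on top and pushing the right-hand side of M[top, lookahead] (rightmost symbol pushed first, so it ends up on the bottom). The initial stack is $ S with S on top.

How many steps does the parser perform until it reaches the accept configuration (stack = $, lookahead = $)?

9

     Stack      Input       Action
  1  $ S        if id id $  expand S ::= L C
  2  $ C L      if id id $  expand L ::= R if
  3  $ C if R   if id id $  expand R ::= λ
  4  $ C if     if id id $  match if
  5  $ C        id id $     expand C ::= L id R
  6  $ R id L   id id $     expand L ::= id
  7  $ R id id  id id $     match id
  8  $ R id     id $        match id
  9  $ R        $           expand R ::= λ
Accept reached after 9 steps.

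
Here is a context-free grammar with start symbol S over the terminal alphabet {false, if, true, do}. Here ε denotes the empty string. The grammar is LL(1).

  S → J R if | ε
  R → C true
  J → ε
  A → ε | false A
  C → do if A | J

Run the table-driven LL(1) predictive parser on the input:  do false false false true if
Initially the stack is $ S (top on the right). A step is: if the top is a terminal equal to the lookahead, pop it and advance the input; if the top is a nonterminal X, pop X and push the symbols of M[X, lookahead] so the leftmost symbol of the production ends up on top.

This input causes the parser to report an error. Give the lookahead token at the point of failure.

step 1: stack=$ S  input=do false false false true if $  — expand S → J R if
step 2: stack=$ if R J  input=do false false false true if $  — expand J → ε
step 3: stack=$ if R  input=do false false false true if $  — expand R → C true
step 4: stack=$ if true C  input=do false false false true if $  — expand C → do if A
step 5: stack=$ if true A if do  input=do false false false true if $  — match do
step 6: stack=$ if true A if  input=false false false true if $  — error: top is terminal if but lookahead is false

false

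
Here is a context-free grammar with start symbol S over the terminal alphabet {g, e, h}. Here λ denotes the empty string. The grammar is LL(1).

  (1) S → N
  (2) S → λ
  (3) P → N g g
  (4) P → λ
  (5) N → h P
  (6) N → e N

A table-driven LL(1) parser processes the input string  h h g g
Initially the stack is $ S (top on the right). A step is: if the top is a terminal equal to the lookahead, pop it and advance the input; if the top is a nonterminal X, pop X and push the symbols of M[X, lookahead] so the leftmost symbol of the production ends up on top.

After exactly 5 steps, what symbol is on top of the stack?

h

     Stack    Input      Action
  1  $ S      h h g g $  expand S → N
  2  $ N      h h g g $  expand N → h P
  3  $ P h    h h g g $  match h
  4  $ P      h g g $    expand P → N g g
  5  $ g g N  h g g $    expand N → h P
Stack after step 5: $ g g P h (top = h).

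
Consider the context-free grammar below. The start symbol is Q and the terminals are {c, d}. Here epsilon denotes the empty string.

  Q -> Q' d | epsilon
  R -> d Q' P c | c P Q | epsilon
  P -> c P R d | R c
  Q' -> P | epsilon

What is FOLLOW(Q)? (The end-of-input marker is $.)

{$, c, d}

FIRST(R) = {epsilon, c, d}
FIRST(P) = {c, d}  (via R c)
FIRST(Q') = {epsilon, c, d}  (via P)
FIRST(Q) = {epsilon, c, d}  (via Q' d)
FOLLOW(Q) includes $ since Q is the start symbol.
FOLLOW(R): in P->c P R d, R is followed by d with FIRST {d}; in P->R c, R is followed by c with FIRST {c}. Thus FOLLOW(R) = {c, d}.
FOLLOW(Q): in R->c P Q, the suffix after Q is empty, so FOLLOW(Q) ⊇ FOLLOW(R) = {c, d}. Thus FOLLOW(Q) = {$, c, d}.
FOLLOW(Q'): in Q->Q' d, Q' is followed by d with FIRST {d}; in R->d Q' P c, Q' is followed by P c with FIRST {c, d}. Thus FOLLOW(Q') = {c, d}.
FOLLOW(P): in R->d Q' P c, P is followed by c with FIRST {c}; in R->c P Q, P is followed by Q with FIRST {epsilon, c, d}; in R->c P Q, the suffix after P is nullable, so FOLLOW(P) ⊇ FOLLOW(R) = {c, d}; in P->c P R d, P is followed by R d with FIRST {c, d}; in Q'->P, the suffix after P is empty, so FOLLOW(P) ⊇ FOLLOW(Q') = {c, d}. Thus FOLLOW(P) = {c, d}.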